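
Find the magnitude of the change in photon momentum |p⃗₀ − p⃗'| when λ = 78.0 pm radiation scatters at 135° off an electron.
1.5302e-23 kg·m/s

Photon momentum magnitude is p = h/λ.

Initial momentum:
p₀ = h/λ = 6.6261e-34/7.8000e-11 = 8.4950e-24 kg·m/s

After scattering:
λ' = λ + Δλ = 78.0 + 4.1420 = 82.1420 pm
p' = h/λ' = 6.6261e-34/8.2142e-11 = 8.0666e-24 kg·m/s

Momentum is a vector; the scattered photon's direction makes angle θ = 135° with the incident direction. The magnitude of the vector change Δp⃗ = p⃗₀ − p⃗' is found from the law of cosines:
|Δp⃗|² = p₀² + p'² − 2p₀p'cos θ
|Δp⃗|² = (8.4950e-24)² + (8.0666e-24)² − 2·8.4950e-24·8.0666e-24·cos(135°)
|Δp⃗| = 1.5302e-23 kg·m/s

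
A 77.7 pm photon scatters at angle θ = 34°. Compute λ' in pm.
78.1148 pm

Using the Compton scattering formula:
λ' = λ + Δλ = λ + λ_C(1 - cos θ)

Given:
- Initial wavelength λ = 77.7 pm
- Scattering angle θ = 34°
- Compton wavelength λ_C ≈ 2.4263 pm

Calculate the shift:
Δλ = 2.4263 × (1 - cos(34°))
Δλ = 2.4263 × 0.1710
Δλ = 0.4148 pm

Final wavelength:
λ' = 77.7 + 0.4148 = 78.1148 pm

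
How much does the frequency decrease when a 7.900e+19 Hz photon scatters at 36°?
8.597e+18 Hz (decrease)

Convert frequency to wavelength (c = 299792458 m/s):
λ₀ = c/f₀ = 299792458/7.900e+19 = 3.7948412e-12 m = 3.7948 pm

Calculate Compton shift:
Δλ = λ_C(1 - cos(36°)) = 0.4634 pm

Final wavelength:
λ' = λ₀ + Δλ = 3.7948 + 0.4634 = 4.2582 pm

Final frequency:
f' = c/λ' = 299792458/4.2582253e-12 = 7.0403147e+19 Hz

Frequency shift (decrease):
Δf = f₀ - f' = 7.900e+19 - 7.0403147e+19 = 8.597e+18 Hz

(Intermediate values are shown rounded; full precision is carried through to the final answer.)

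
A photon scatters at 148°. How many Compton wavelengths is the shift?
1.8480 λ_C

The Compton shift formula is:
Δλ = λ_C(1 - cos θ)

Dividing both sides by λ_C:
Δλ/λ_C = 1 - cos θ

For θ = 148°:
Δλ/λ_C = 1 - cos(148°)
Δλ/λ_C = 1 - -0.8480
Δλ/λ_C = 1.8480

This means the shift is 1.8480 × λ_C = 4.4839 pm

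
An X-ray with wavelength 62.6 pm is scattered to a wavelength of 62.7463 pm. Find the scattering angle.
20.00°

First find the wavelength shift:
Δλ = λ' - λ = 62.7463 - 62.6 = 0.1463 pm

Using Δλ = λ_C(1 - cos θ), with λ_C = h/(m_e·c) ≈ 2.42631024 pm:
cos θ = 1 - Δλ/λ_C
cos θ = 1 - 0.1463/2.42631024
cos θ = 0.939703

θ = arccos(0.939703)
θ = 20.00°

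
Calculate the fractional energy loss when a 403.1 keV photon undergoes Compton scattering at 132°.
0.5683 (or 56.83%)

Calculate initial and final photon energies:

Initial: E₀ = 403.1 keV → λ₀ = 3.0758 pm
Compton shift: Δλ = 4.0498 pm
Final wavelength: λ' = 7.1256 pm
Final energy: E' = 173.9983 keV

Fractional energy loss:
(E₀ - E')/E₀ = (403.1000 - 173.9983)/403.1000
= 229.1017/403.1000
= 0.5683
= 56.83%

(Intermediate values are shown rounded; full precision is carried through to the final answer.)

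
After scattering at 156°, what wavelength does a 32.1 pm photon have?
36.7429 pm

Using the Compton scattering formula:
λ' = λ + Δλ = λ + λ_C(1 - cos θ)

Given:
- Initial wavelength λ = 32.1 pm
- Scattering angle θ = 156°
- Compton wavelength λ_C ≈ 2.4263 pm

Calculate the shift:
Δλ = 2.4263 × (1 - cos(156°))
Δλ = 2.4263 × 1.9135
Δλ = 4.6429 pm

Final wavelength:
λ' = 32.1 + 4.6429 = 36.7429 pm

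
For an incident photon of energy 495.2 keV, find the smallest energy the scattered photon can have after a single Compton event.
168.5406 keV (at θ = 180°)

The scattered photon has minimum energy when its wavelength is maximum, i.e., when the Compton shift Δλ = λ_C(1 − cos θ) is maximum. This occurs at θ = 180° (backscattering), giving Δλ_max = 2λ_C = 4.8526 pm.

Initial wavelength: λ₀ = hc/E₀ = 2.5037 pm
Maximum final wavelength: λ'_max = λ₀ + 2λ_C = 2.5037 + 4.8526 = 7.3563 pm
Minimum final energy: E'_min = hc/λ'_max = 168.5406 keV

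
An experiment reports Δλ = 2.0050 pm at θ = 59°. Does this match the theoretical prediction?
No, inconsistent

Calculate the expected shift for θ = 59°:

Δλ_expected = λ_C(1 - cos(59°))
Δλ_expected = 2.4263 × (1 - cos(59°))
Δλ_expected = 2.4263 × 0.4850
Δλ_expected = 1.1767 pm

Given shift: 2.0050 pm
Expected shift: 1.1767 pm
Difference: 0.8283 pm

The values do not match. The given shift corresponds to θ ≈ 80.0°, not 59°.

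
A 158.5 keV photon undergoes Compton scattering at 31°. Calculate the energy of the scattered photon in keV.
151.7758 keV

First convert energy to wavelength:
λ = hc/E, with hc ≈ 1239.842 keV·pm (i.e. 1239.842 eV·nm)

For E = 158.5 keV = 158500 eV:
λ = 1239.842 keV·pm / 158.5 keV
λ = 7.8223 pm

Calculate the Compton shift:
Δλ = λ_C(1 - cos(31°)) = 2.4263 × 0.1428
Δλ = 0.3466 pm

Final wavelength:
λ' = 7.8223 + 0.3466 = 8.1689 pm

Final energy:
E' = hc/λ' = 1239.842 / 8.1689 = 151.7758 keV

(Intermediate values are shown rounded; full precision is carried through to the final answer.)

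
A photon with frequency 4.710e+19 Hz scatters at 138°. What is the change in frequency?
1.880e+19 Hz (decrease)

Convert frequency to wavelength (c = 299792458 m/s):
λ₀ = c/f₀ = 299792458/4.710e+19 = 6.3650203e-12 m = 6.3650 pm

Calculate Compton shift:
Δλ = λ_C(1 - cos(138°)) = 4.2294 pm

Final wavelength:
λ' = λ₀ + Δλ = 6.3650 + 4.2294 = 10.5944 pm

Final frequency:
f' = c/λ' = 299792458/1.0594430e-11 = 2.8297175e+19 Hz

Frequency shift (decrease):
Δf = f₀ - f' = 4.710e+19 - 2.8297175e+19 = 1.880e+19 Hz

(Intermediate values are shown rounded; full precision is carried through to the final answer.)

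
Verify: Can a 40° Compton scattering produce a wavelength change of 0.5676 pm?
Yes, consistent

Calculate the expected shift for θ = 40°:

Δλ_expected = λ_C(1 - cos(40°))
Δλ_expected = 2.4263 × (1 - cos(40°))
Δλ_expected = 2.4263 × 0.2340
Δλ_expected = 0.5676 pm

Given shift: 0.5676 pm
Expected shift: 0.5676 pm
Difference: 0.0000 pm

The values match. This is consistent with Compton scattering at the stated angle.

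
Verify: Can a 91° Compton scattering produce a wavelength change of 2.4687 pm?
Yes, consistent

Calculate the expected shift for θ = 91°:

Δλ_expected = λ_C(1 - cos(91°))
Δλ_expected = 2.4263 × (1 - cos(91°))
Δλ_expected = 2.4263 × 1.0175
Δλ_expected = 2.4687 pm

Given shift: 2.4687 pm
Expected shift: 2.4687 pm
Difference: 0.0000 pm

The values match. This is consistent with Compton scattering at the stated angle.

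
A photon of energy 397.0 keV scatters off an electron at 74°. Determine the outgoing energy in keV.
254.0370 keV

First convert energy to wavelength:
λ = hc/E, with hc ≈ 1239.842 keV·pm (i.e. 1239.842 eV·nm)

For E = 397.0 keV = 397000 eV:
λ = 1239.842 keV·pm / 397.0 keV
λ = 3.1230 pm

Calculate the Compton shift:
Δλ = λ_C(1 - cos(74°)) = 2.4263 × 0.7244
Δλ = 1.7575 pm

Final wavelength:
λ' = 3.1230 + 1.7575 = 4.8806 pm

Final energy:
E' = hc/λ' = 1239.842 / 4.8806 = 254.0370 keV

(Intermediate values are shown rounded; full precision is carried through to the final answer.)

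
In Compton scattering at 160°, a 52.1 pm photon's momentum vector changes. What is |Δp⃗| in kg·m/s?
2.4013e-23 kg·m/s

Photon momentum magnitude is p = h/λ.

Initial momentum:
p₀ = h/λ = 6.6261e-34/5.2100e-11 = 1.2718e-23 kg·m/s

After scattering:
λ' = λ + Δλ = 52.1 + 4.7063 = 56.8063 pm
p' = h/λ' = 6.6261e-34/5.6806e-11 = 1.1664e-23 kg·m/s

Momentum is a vector; the scattered photon's direction makes angle θ = 160° with the incident direction. The magnitude of the vector change Δp⃗ = p⃗₀ − p⃗' is found from the law of cosines:
|Δp⃗|² = p₀² + p'² − 2p₀p'cos θ
|Δp⃗|² = (1.2718e-23)² + (1.1664e-23)² − 2·1.2718e-23·1.1664e-23·cos(160°)
|Δp⃗| = 2.4013e-23 kg·m/s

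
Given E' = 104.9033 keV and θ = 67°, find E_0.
119.9001 keV

Convert final energy to wavelength (hc ≈ 1239.842 keV·pm):
λ' = hc/E' = 1239.842 / 104.9033 = 11.8189 pm

Calculate the Compton shift:
Δλ = λ_C(1 - cos(67°))
Δλ = 2.4263 × (1 - cos(67°))
Δλ = 1.4783 pm

Initial wavelength:
λ = λ' - Δλ = 11.8189 - 1.4783 = 10.3406 pm

Initial energy:
E = hc/λ = 1239.842 / 10.3406 = 119.9001 keV

(Intermediate values are shown rounded; full precision is carried through to the final answer.)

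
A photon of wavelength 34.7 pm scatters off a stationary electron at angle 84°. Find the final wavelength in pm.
36.8727 pm

Using the Compton scattering formula:
λ' = λ + Δλ = λ + λ_C(1 - cos θ)

Given:
- Initial wavelength λ = 34.7 pm
- Scattering angle θ = 84°
- Compton wavelength λ_C ≈ 2.4263 pm

Calculate the shift:
Δλ = 2.4263 × (1 - cos(84°))
Δλ = 2.4263 × 0.8955
Δλ = 2.1727 pm

Final wavelength:
λ' = 34.7 + 2.1727 = 36.8727 pm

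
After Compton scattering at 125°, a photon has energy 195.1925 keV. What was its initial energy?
489.3001 keV

Convert final energy to wavelength (hc ≈ 1239.842 keV·pm):
λ' = hc/E' = 1239.842 / 195.1925 = 6.3519 pm

Calculate the Compton shift:
Δλ = λ_C(1 - cos(125°))
Δλ = 2.4263 × (1 - cos(125°))
Δλ = 3.8180 pm

Initial wavelength:
λ = λ' - Δλ = 6.3519 - 3.8180 = 2.5339 pm

Initial energy:
E = hc/λ = 1239.842 / 2.5339 = 489.3001 keV

(Intermediate values are shown rounded; full precision is carried through to the final answer.)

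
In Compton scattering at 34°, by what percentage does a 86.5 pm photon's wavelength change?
0.4795%

Calculate the Compton shift:
Δλ = λ_C(1 - cos(34°))
Δλ = 2.4263 × (1 - cos(34°))
Δλ = 2.4263 × 0.1710
Δλ = 0.4148 pm

Percentage change:
(Δλ/λ₀) × 100 = (0.4148/86.5) × 100
= 0.4795%

(Intermediate values are shown rounded; full precision is carried through to the final answer.)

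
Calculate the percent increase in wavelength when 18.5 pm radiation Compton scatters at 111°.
17.8153%

Calculate the Compton shift:
Δλ = λ_C(1 - cos(111°))
Δλ = 2.4263 × (1 - cos(111°))
Δλ = 2.4263 × 1.3584
Δλ = 3.2958 pm

Percentage change:
(Δλ/λ₀) × 100 = (3.2958/18.5) × 100
= 17.8153%

(Intermediate values are shown rounded; full precision is carried through to the final answer.)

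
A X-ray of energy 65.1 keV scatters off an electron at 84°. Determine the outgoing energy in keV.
58.4338 keV

First convert energy to wavelength:
λ = hc/E, with hc ≈ 1239.842 keV·pm (i.e. 1239.842 eV·nm)

For E = 65.1 keV = 65100 eV:
λ = 1239.842 keV·pm / 65.1 keV
λ = 19.0452 pm

Calculate the Compton shift:
Δλ = λ_C(1 - cos(84°)) = 2.4263 × 0.8955
Δλ = 2.1727 pm

Final wavelength:
λ' = 19.0452 + 2.1727 = 21.2179 pm

Final energy:
E' = hc/λ' = 1239.842 / 21.2179 = 58.4338 keV

(Intermediate values are shown rounded; full precision is carried through to the final answer.)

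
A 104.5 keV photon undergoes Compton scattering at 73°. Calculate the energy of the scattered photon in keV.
91.2894 keV

First convert energy to wavelength:
λ = hc/E, with hc ≈ 1239.842 keV·pm (i.e. 1239.842 eV·nm)

For E = 104.5 keV = 104500 eV:
λ = 1239.842 keV·pm / 104.5 keV
λ = 11.8645 pm

Calculate the Compton shift:
Δλ = λ_C(1 - cos(73°)) = 2.4263 × 0.7076
Δλ = 1.7169 pm

Final wavelength:
λ' = 11.8645 + 1.7169 = 13.5814 pm

Final energy:
E' = hc/λ' = 1239.842 / 13.5814 = 91.2894 keV

(Intermediate values are shown rounded; full precision is carried through to the final answer.)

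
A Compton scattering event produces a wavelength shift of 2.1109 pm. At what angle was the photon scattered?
82.53°

From the Compton formula Δλ = λ_C(1 - cos θ), we can solve for θ:

cos θ = 1 - Δλ/λ_C

Given:
- Δλ = 2.1109 pm
- λ_C = h/(m_e·c) ≈ 2.42631024 pm

cos θ = 1 - 2.1109/2.42631024
cos θ = 1 - 0.870004
cos θ = 0.129996

θ = arccos(0.129996)
θ = 82.53°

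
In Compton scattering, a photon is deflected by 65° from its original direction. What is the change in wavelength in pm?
1.4009 pm

Using the Compton scattering formula:
Δλ = λ_C(1 - cos θ)

where λ_C = h/(m_e·c) ≈ 2.4263 pm is the Compton wavelength of an electron.

For θ = 65°:
cos(65°) = 0.4226
1 - cos(65°) = 0.5774

Δλ = 2.4263 × 0.5774
Δλ = 1.4009 pm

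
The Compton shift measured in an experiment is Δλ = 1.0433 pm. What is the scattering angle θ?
55.25°

From the Compton formula Δλ = λ_C(1 - cos θ), we can solve for θ:

cos θ = 1 - Δλ/λ_C

Given:
- Δλ = 1.0433 pm
- λ_C = h/(m_e·c) ≈ 2.42631024 pm

cos θ = 1 - 1.0433/2.42631024
cos θ = 1 - 0.429994
cos θ = 0.570006

θ = arccos(0.570006)
θ = 55.25°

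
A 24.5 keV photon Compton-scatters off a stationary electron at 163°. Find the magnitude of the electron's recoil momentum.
2.4789e-23 kg·m/s

The electron is initially at rest, so by conservation of momentum:
p⃗_e = p⃗₀ − p⃗'  (incident photon momentum minus scattered photon momentum)

Photon momentum magnitudes (p = h/λ = E/c):
λ₀ = hc/E₀ = 50.6058 pm → p₀ = h/λ₀ = 1.3094e-23 kg·m/s
Δλ = λ_C(1 − cos 163°) = 4.7466 pm
λ' = 55.3524 pm → p' = h/λ' = 1.1971e-23 kg·m/s

The scattered photon makes angle θ = 163° with the incident direction, so by the law of cosines:
|p⃗_e|² = p₀² + p'² − 2p₀p'cos θ
|p⃗_e|² = (1.3094e-23)² + (1.1971e-23)² − 2·1.3094e-23·1.1971e-23·cos(163°)
|p⃗_e| = 2.4789e-23 kg·m/s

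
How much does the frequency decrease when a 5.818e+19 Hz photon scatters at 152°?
2.734e+19 Hz (decrease)

Convert frequency to wavelength (c = 299792458 m/s):
λ₀ = c/f₀ = 299792458/5.818e+19 = 5.1528439e-12 m = 5.1528 pm

Calculate Compton shift:
Δλ = λ_C(1 - cos(152°)) = 4.5686 pm

Final wavelength:
λ' = λ₀ + Δλ = 5.1528 + 4.5686 = 9.7215 pm

Final frequency:
f' = c/λ' = 299792458/9.7214589e-12 = 3.0838217e+19 Hz

Frequency shift (decrease):
Δf = f₀ - f' = 5.818e+19 - 3.0838217e+19 = 2.734e+19 Hz

(Intermediate values are shown rounded; full precision is carried through to the final answer.)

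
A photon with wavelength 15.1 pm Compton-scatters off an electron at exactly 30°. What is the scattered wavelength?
15.4251 pm

Using the Compton formula: λ' = λ + λ_C(1 − cos θ)

For θ = 30°, cos θ = √3/2 (exact) ≈ 0.8660, so:
1 − cos 30° = 1 − (√3/2) ≈ 0.1340

Δλ = λ_C × 0.1340 = 2.4263 × 0.1340 = 0.3251 pm

λ' = 15.1 + 0.3251 = 15.4251 pm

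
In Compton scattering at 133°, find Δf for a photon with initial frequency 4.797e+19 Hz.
1.895e+19 Hz (decrease)

Convert frequency to wavelength (c = 299792458 m/s):
λ₀ = c/f₀ = 299792458/4.797e+19 = 6.2495822e-12 m = 6.2496 pm

Calculate Compton shift:
Δλ = λ_C(1 - cos(133°)) = 4.0810 pm

Final wavelength:
λ' = λ₀ + Δλ = 6.2496 + 4.0810 = 10.3306 pm

Final frequency:
f' = c/λ' = 299792458/1.0330632e-11 = 2.9019760e+19 Hz

Frequency shift (decrease):
Δf = f₀ - f' = 4.797e+19 - 2.9019760e+19 = 1.895e+19 Hz

(Intermediate values are shown rounded; full precision is carried through to the final answer.)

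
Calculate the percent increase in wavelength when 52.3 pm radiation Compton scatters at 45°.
1.3588%

Calculate the Compton shift:
Δλ = λ_C(1 - cos(45°))
Δλ = 2.4263 × (1 - cos(45°))
Δλ = 2.4263 × 0.2929
Δλ = 0.7106 pm

Percentage change:
(Δλ/λ₀) × 100 = (0.7106/52.3) × 100
= 1.3588%

(Intermediate values are shown rounded; full precision is carried through to the final answer.)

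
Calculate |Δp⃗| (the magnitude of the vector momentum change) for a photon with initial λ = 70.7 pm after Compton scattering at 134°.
1.6781e-23 kg·m/s

Photon momentum magnitude is p = h/λ.

Initial momentum:
p₀ = h/λ = 6.6261e-34/7.0700e-11 = 9.3721e-24 kg·m/s

After scattering:
λ' = λ + Δλ = 70.7 + 4.1118 = 74.8118 pm
p' = h/λ' = 6.6261e-34/7.4812e-11 = 8.8570e-24 kg·m/s

Momentum is a vector; the scattered photon's direction makes angle θ = 134° with the incident direction. The magnitude of the vector change Δp⃗ = p⃗₀ − p⃗' is found from the law of cosines:
|Δp⃗|² = p₀² + p'² − 2p₀p'cos θ
|Δp⃗|² = (9.3721e-24)² + (8.8570e-24)² − 2·9.3721e-24·8.8570e-24·cos(134°)
|Δp⃗| = 1.6781e-23 kg·m/s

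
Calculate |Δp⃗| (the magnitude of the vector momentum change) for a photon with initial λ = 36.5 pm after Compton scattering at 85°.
2.3839e-23 kg·m/s

Photon momentum magnitude is p = h/λ.

Initial momentum:
p₀ = h/λ = 6.6261e-34/3.6500e-11 = 1.8154e-23 kg·m/s

After scattering:
λ' = λ + Δλ = 36.5 + 2.2148 = 38.7148 pm
p' = h/λ' = 6.6261e-34/3.8715e-11 = 1.7115e-23 kg·m/s

Momentum is a vector; the scattered photon's direction makes angle θ = 85° with the incident direction. The magnitude of the vector change Δp⃗ = p⃗₀ − p⃗' is found from the law of cosines:
|Δp⃗|² = p₀² + p'² − 2p₀p'cos θ
|Δp⃗|² = (1.8154e-23)² + (1.7115e-23)² − 2·1.8154e-23·1.7115e-23·cos(85°)
|Δp⃗| = 2.3839e-23 kg·m/s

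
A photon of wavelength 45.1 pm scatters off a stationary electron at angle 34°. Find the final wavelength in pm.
45.5148 pm

Using the Compton scattering formula:
λ' = λ + Δλ = λ + λ_C(1 - cos θ)

Given:
- Initial wavelength λ = 45.1 pm
- Scattering angle θ = 34°
- Compton wavelength λ_C ≈ 2.4263 pm

Calculate the shift:
Δλ = 2.4263 × (1 - cos(34°))
Δλ = 2.4263 × 0.1710
Δλ = 0.4148 pm

Final wavelength:
λ' = 45.1 + 0.4148 = 45.5148 pm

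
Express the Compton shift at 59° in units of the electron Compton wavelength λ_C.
0.4850 λ_C

The Compton shift formula is:
Δλ = λ_C(1 - cos θ)

Dividing both sides by λ_C:
Δλ/λ_C = 1 - cos θ

For θ = 59°:
Δλ/λ_C = 1 - cos(59°)
Δλ/λ_C = 1 - 0.5150
Δλ/λ_C = 0.4850

This means the shift is 0.4850 × λ_C = 1.1767 pm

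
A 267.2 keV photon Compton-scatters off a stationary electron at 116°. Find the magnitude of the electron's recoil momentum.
1.9297e-22 kg·m/s

The electron is initially at rest, so by conservation of momentum:
p⃗_e = p⃗₀ − p⃗'  (incident photon momentum minus scattered photon momentum)

Photon momentum magnitudes (p = h/λ = E/c):
λ₀ = hc/E₀ = 4.6401 pm → p₀ = h/λ₀ = 1.4280e-22 kg·m/s
Δλ = λ_C(1 − cos 116°) = 3.4899 pm
λ' = 8.1301 pm → p' = h/λ' = 8.1501e-23 kg·m/s

The scattered photon makes angle θ = 116° with the incident direction, so by the law of cosines:
|p⃗_e|² = p₀² + p'² − 2p₀p'cos θ
|p⃗_e|² = (1.4280e-22)² + (8.1501e-23)² − 2·1.4280e-22·8.1501e-23·cos(116°)
|p⃗_e| = 1.9297e-22 kg·m/s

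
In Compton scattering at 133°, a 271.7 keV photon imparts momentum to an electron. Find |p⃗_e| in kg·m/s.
2.0528e-22 kg·m/s

The electron is initially at rest, so by conservation of momentum:
p⃗_e = p⃗₀ − p⃗'  (incident photon momentum minus scattered photon momentum)

Photon momentum magnitudes (p = h/λ = E/c):
λ₀ = hc/E₀ = 4.5633 pm → p₀ = h/λ₀ = 1.4520e-22 kg·m/s
Δλ = λ_C(1 − cos 133°) = 4.0810 pm
λ' = 8.6443 pm → p' = h/λ' = 7.6652e-23 kg·m/s

The scattered photon makes angle θ = 133° with the incident direction, so by the law of cosines:
|p⃗_e|² = p₀² + p'² − 2p₀p'cos θ
|p⃗_e|² = (1.4520e-22)² + (7.6652e-23)² − 2·1.4520e-22·7.6652e-23·cos(133°)
|p⃗_e| = 2.0528e-22 kg·m/s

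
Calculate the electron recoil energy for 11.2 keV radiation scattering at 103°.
0.2928 keV

By energy conservation: K_e = E_initial - E_final

First find the scattered photon energy:
Initial wavelength: λ = hc/E = 110.7002 pm
Compton shift: Δλ = λ_C(1 - cos(103°)) = 2.9721 pm
Final wavelength: λ' = 110.7002 + 2.9721 = 113.6723 pm
Final photon energy: E' = hc/λ' = 10.9072 keV

Electron kinetic energy:
K_e = E - E' = 11.2000 - 10.9072 = 0.2928 keV

(Intermediate values are shown rounded; full precision is carried through to the final answer.)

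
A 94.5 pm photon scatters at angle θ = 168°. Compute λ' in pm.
99.2996 pm

Using the Compton scattering formula:
λ' = λ + Δλ = λ + λ_C(1 - cos θ)

Given:
- Initial wavelength λ = 94.5 pm
- Scattering angle θ = 168°
- Compton wavelength λ_C ≈ 2.4263 pm

Calculate the shift:
Δλ = 2.4263 × (1 - cos(168°))
Δλ = 2.4263 × 1.9781
Δλ = 4.7996 pm

Final wavelength:
λ' = 94.5 + 4.7996 = 99.2996 pm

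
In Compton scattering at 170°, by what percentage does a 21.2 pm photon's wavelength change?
22.7158%

Calculate the Compton shift:
Δλ = λ_C(1 - cos(170°))
Δλ = 2.4263 × (1 - cos(170°))
Δλ = 2.4263 × 1.9848
Δλ = 4.8158 pm

Percentage change:
(Δλ/λ₀) × 100 = (4.8158/21.2) × 100
= 22.7158%

(Intermediate values are shown rounded; full precision is carried through to the final answer.)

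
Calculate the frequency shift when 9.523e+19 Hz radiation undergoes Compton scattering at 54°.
2.296e+19 Hz (decrease)

Convert frequency to wavelength (c = 299792458 m/s):
λ₀ = c/f₀ = 299792458/9.523e+19 = 3.1480884e-12 m = 3.1481 pm

Calculate Compton shift:
Δλ = λ_C(1 - cos(54°)) = 1.0002 pm

Final wavelength:
λ' = λ₀ + Δλ = 3.1481 + 1.0002 = 4.1482 pm

Final frequency:
f' = c/λ' = 299792458/4.1482493e-12 = 7.2269635e+19 Hz

Frequency shift (decrease):
Δf = f₀ - f' = 9.523e+19 - 7.2269635e+19 = 2.296e+19 Hz

(Intermediate values are shown rounded; full precision is carried through to the final answer.)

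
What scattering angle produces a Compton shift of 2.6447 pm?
95.16°

From the Compton formula Δλ = λ_C(1 - cos θ), we can solve for θ:

cos θ = 1 - Δλ/λ_C

Given:
- Δλ = 2.6447 pm
- λ_C = h/(m_e·c) ≈ 2.42631024 pm

cos θ = 1 - 2.6447/2.42631024
cos θ = 1 - 1.090009
cos θ = -0.090009

θ = arccos(-0.090009)
θ = 95.16°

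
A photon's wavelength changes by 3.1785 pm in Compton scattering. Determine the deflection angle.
108.06°

From the Compton formula Δλ = λ_C(1 - cos θ), we can solve for θ:

cos θ = 1 - Δλ/λ_C

Given:
- Δλ = 3.1785 pm
- λ_C = h/(m_e·c) ≈ 2.42631024 pm

cos θ = 1 - 3.1785/2.42631024
cos θ = 1 - 1.310014
cos θ = -0.310014

θ = arccos(-0.310014)
θ = 108.06°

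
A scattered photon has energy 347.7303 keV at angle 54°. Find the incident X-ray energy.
483.3001 keV

Convert final energy to wavelength (hc ≈ 1239.842 keV·pm):
λ' = hc/E' = 1239.842 / 347.7303 = 3.5655 pm

Calculate the Compton shift:
Δλ = λ_C(1 - cos(54°))
Δλ = 2.4263 × (1 - cos(54°))
Δλ = 1.0002 pm

Initial wavelength:
λ = λ' - Δλ = 3.5655 - 1.0002 = 2.5654 pm

Initial energy:
E = hc/λ = 1239.842 / 2.5654 = 483.3001 keV

(Intermediate values are shown rounded; full precision is carried through to the final answer.)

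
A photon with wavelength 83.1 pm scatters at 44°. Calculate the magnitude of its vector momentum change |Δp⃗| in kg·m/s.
5.9500e-24 kg·m/s

Photon momentum magnitude is p = h/λ.

Initial momentum:
p₀ = h/λ = 6.6261e-34/8.3100e-11 = 7.9736e-24 kg·m/s

After scattering:
λ' = λ + Δλ = 83.1 + 0.6810 = 83.7810 pm
p' = h/λ' = 6.6261e-34/8.3781e-11 = 7.9088e-24 kg·m/s

Momentum is a vector; the scattered photon's direction makes angle θ = 44° with the incident direction. The magnitude of the vector change Δp⃗ = p⃗₀ − p⃗' is found from the law of cosines:
|Δp⃗|² = p₀² + p'² − 2p₀p'cos θ
|Δp⃗|² = (7.9736e-24)² + (7.9088e-24)² − 2·7.9736e-24·7.9088e-24·cos(44°)
|Δp⃗| = 5.9500e-24 kg·m/s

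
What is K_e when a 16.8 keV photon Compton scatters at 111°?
0.7182 keV

By energy conservation: K_e = E_initial - E_final

First find the scattered photon energy:
Initial wavelength: λ = hc/E = 73.8001 pm
Compton shift: Δλ = λ_C(1 - cos(111°)) = 3.2958 pm
Final wavelength: λ' = 73.8001 + 3.2958 = 77.0959 pm
Final photon energy: E' = hc/λ' = 16.0818 keV

Electron kinetic energy:
K_e = E - E' = 16.8000 - 16.0818 = 0.7182 keV

(Intermediate values are shown rounded; full precision is carried through to the final answer.)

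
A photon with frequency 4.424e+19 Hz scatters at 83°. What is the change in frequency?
1.058e+19 Hz (decrease)

Convert frequency to wavelength (c = 299792458 m/s):
λ₀ = c/f₀ = 299792458/4.424e+19 = 6.7765022e-12 m = 6.7765 pm

Calculate Compton shift:
Δλ = λ_C(1 - cos(83°)) = 2.1306 pm

Final wavelength:
λ' = λ₀ + Δλ = 6.7765 + 2.1306 = 8.9071 pm

Final frequency:
f' = c/λ' = 299792458/8.9071196e-12 = 3.3657621e+19 Hz

Frequency shift (decrease):
Δf = f₀ - f' = 4.424e+19 - 3.3657621e+19 = 1.058e+19 Hz

(Intermediate values are shown rounded; full precision is carried through to the final answer.)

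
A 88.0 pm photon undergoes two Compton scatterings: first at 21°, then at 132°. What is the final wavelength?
92.2110 pm

Apply Compton shift twice:

First scattering at θ₁ = 21°:
Δλ₁ = λ_C(1 - cos(21°))
Δλ₁ = 2.4263 × 0.0664
Δλ₁ = 0.1612 pm

After first scattering:
λ₁ = 88.0 + 0.1612 = 88.1612 pm

Second scattering at θ₂ = 132°:
Δλ₂ = λ_C(1 - cos(132°))
Δλ₂ = 2.4263 × 1.6691
Δλ₂ = 4.0498 pm

Final wavelength:
λ₂ = 88.1612 + 4.0498 = 92.2110 pm

Total shift: Δλ_total = 0.1612 + 4.0498 = 4.2110 pm

(Intermediate values are shown rounded; full precision is carried through to the final answer.)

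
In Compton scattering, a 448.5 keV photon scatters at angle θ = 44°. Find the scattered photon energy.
359.8556 keV

First convert energy to wavelength:
λ = hc/E, with hc ≈ 1239.842 keV·pm (i.e. 1239.842 eV·nm)

For E = 448.5 keV = 448500 eV:
λ = 1239.842 keV·pm / 448.5 keV
λ = 2.7644 pm

Calculate the Compton shift:
Δλ = λ_C(1 - cos(44°)) = 2.4263 × 0.2807
Δλ = 0.6810 pm

Final wavelength:
λ' = 2.7644 + 0.6810 = 3.4454 pm

Final energy:
E' = hc/λ' = 1239.842 / 3.4454 = 359.8556 keV

(Intermediate values are shown rounded; full precision is carried through to the final answer.)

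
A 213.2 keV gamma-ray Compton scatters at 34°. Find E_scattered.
199.0051 keV

First convert energy to wavelength:
λ = hc/E, with hc ≈ 1239.842 keV·pm (i.e. 1239.842 eV·nm)

For E = 213.2 keV = 213200 eV:
λ = 1239.842 keV·pm / 213.2 keV
λ = 5.8154 pm

Calculate the Compton shift:
Δλ = λ_C(1 - cos(34°)) = 2.4263 × 0.1710
Δλ = 0.4148 pm

Final wavelength:
λ' = 5.8154 + 0.4148 = 6.2302 pm

Final energy:
E' = hc/λ' = 1239.842 / 6.2302 = 199.0051 keV

(Intermediate values are shown rounded; full precision is carried through to the final answer.)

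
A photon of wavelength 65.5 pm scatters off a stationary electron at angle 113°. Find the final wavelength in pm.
68.8743 pm

Using the Compton scattering formula:
λ' = λ + Δλ = λ + λ_C(1 - cos θ)

Given:
- Initial wavelength λ = 65.5 pm
- Scattering angle θ = 113°
- Compton wavelength λ_C ≈ 2.4263 pm

Calculate the shift:
Δλ = 2.4263 × (1 - cos(113°))
Δλ = 2.4263 × 1.3907
Δλ = 3.3743 pm

Final wavelength:
λ' = 65.5 + 3.3743 = 68.8743 pm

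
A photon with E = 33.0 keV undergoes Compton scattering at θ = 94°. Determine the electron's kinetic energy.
2.1325 keV

By energy conservation: K_e = E_initial - E_final

First find the scattered photon energy:
Initial wavelength: λ = hc/E = 37.5710 pm
Compton shift: Δλ = λ_C(1 - cos(94°)) = 2.5956 pm
Final wavelength: λ' = 37.5710 + 2.5956 = 40.1665 pm
Final photon energy: E' = hc/λ' = 30.8675 keV

Electron kinetic energy:
K_e = E - E' = 33.0000 - 30.8675 = 2.1325 keV

(Intermediate values are shown rounded; full precision is carried through to the final answer.)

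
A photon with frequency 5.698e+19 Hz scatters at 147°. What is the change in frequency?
2.615e+19 Hz (decrease)

Convert frequency to wavelength (c = 299792458 m/s):
λ₀ = c/f₀ = 299792458/5.698e+19 = 5.2613629e-12 m = 5.2614 pm

Calculate Compton shift:
Δλ = λ_C(1 - cos(147°)) = 4.4612 pm

Final wavelength:
λ' = λ₀ + Δλ = 5.2614 + 4.4612 = 9.7225 pm

Final frequency:
f' = c/λ' = 299792458/9.7225481e-12 = 3.0834762e+19 Hz

Frequency shift (decrease):
Δf = f₀ - f' = 5.698e+19 - 3.0834762e+19 = 2.615e+19 Hz

(Intermediate values are shown rounded; full precision is carried through to the final answer.)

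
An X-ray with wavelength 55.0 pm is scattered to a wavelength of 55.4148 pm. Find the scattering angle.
34.00°

First find the wavelength shift:
Δλ = λ' - λ = 55.4148 - 55.0 = 0.4148 pm

Using Δλ = λ_C(1 - cos θ), with λ_C = h/(m_e·c) ≈ 2.42631024 pm:
cos θ = 1 - Δλ/λ_C
cos θ = 1 - 0.4148/2.42631024
cos θ = 0.829041

θ = arccos(0.829041)
θ = 34.00°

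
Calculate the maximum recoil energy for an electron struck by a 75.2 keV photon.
17.1002 keV

Maximum energy transfer occurs at θ = 180° (backscattering).

Initial photon: E₀ = 75.2 keV → λ₀ = 16.4873 pm

Maximum Compton shift (at 180°):
Δλ_max = 2λ_C = 2 × 2.4263 = 4.8526 pm

Final wavelength:
λ' = 16.4873 + 4.8526 = 21.3399 pm

Minimum photon energy (maximum energy to electron):
E'_min = hc/λ' = 58.0998 keV

Maximum electron kinetic energy:
K_max = E₀ - E'_min = 75.2000 - 58.0998 = 17.1002 keV

(Intermediate values are shown rounded; full precision is carried through to the final answer.)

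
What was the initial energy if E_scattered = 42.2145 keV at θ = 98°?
46.6000 keV

Convert final energy to wavelength (hc ≈ 1239.842 keV·pm):
λ' = hc/E' = 1239.842 / 42.2145 = 29.3701 pm

Calculate the Compton shift:
Δλ = λ_C(1 - cos(98°))
Δλ = 2.4263 × (1 - cos(98°))
Δλ = 2.7640 pm

Initial wavelength:
λ = λ' - Δλ = 29.3701 - 2.7640 = 26.6061 pm

Initial energy:
E = hc/λ = 1239.842 / 26.6061 = 46.6000 keV

(Intermediate values are shown rounded; full precision is carried through to the final answer.)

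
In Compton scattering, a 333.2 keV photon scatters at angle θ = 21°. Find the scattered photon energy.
319.3684 keV

First convert energy to wavelength:
λ = hc/E, with hc ≈ 1239.842 keV·pm (i.e. 1239.842 eV·nm)

For E = 333.2 keV = 333200 eV:
λ = 1239.842 keV·pm / 333.2 keV
λ = 3.7210 pm

Calculate the Compton shift:
Δλ = λ_C(1 - cos(21°)) = 2.4263 × 0.0664
Δλ = 0.1612 pm

Final wavelength:
λ' = 3.7210 + 0.1612 = 3.8822 pm

Final energy:
E' = hc/λ' = 1239.842 / 3.8822 = 319.3684 keV

(Intermediate values are shown rounded; full precision is carried through to the final answer.)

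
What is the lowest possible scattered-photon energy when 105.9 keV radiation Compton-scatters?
74.8684 keV (at θ = 180°)

The scattered photon has minimum energy when its wavelength is maximum, i.e., when the Compton shift Δλ = λ_C(1 − cos θ) is maximum. This occurs at θ = 180° (backscattering), giving Δλ_max = 2λ_C = 4.8526 pm.

Initial wavelength: λ₀ = hc/E₀ = 11.7077 pm
Maximum final wavelength: λ'_max = λ₀ + 2λ_C = 11.7077 + 4.8526 = 16.5603 pm
Minimum final energy: E'_min = hc/λ'_max = 74.8684 keV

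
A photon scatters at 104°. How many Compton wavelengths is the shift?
1.2419 λ_C

The Compton shift formula is:
Δλ = λ_C(1 - cos θ)

Dividing both sides by λ_C:
Δλ/λ_C = 1 - cos θ

For θ = 104°:
Δλ/λ_C = 1 - cos(104°)
Δλ/λ_C = 1 - -0.2419
Δλ/λ_C = 1.2419

This means the shift is 1.2419 × λ_C = 3.0133 pm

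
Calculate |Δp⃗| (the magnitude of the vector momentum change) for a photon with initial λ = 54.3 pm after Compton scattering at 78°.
1.5100e-23 kg·m/s

Photon momentum magnitude is p = h/λ.

Initial momentum:
p₀ = h/λ = 6.6261e-34/5.4300e-11 = 1.2203e-23 kg·m/s

After scattering:
λ' = λ + Δλ = 54.3 + 1.9219 = 56.2219 pm
p' = h/λ' = 6.6261e-34/5.6222e-11 = 1.1786e-23 kg·m/s

Momentum is a vector; the scattered photon's direction makes angle θ = 78° with the incident direction. The magnitude of the vector change Δp⃗ = p⃗₀ − p⃗' is found from the law of cosines:
|Δp⃗|² = p₀² + p'² − 2p₀p'cos θ
|Δp⃗|² = (1.2203e-23)² + (1.1786e-23)² − 2·1.2203e-23·1.1786e-23·cos(78°)
|Δp⃗| = 1.5100e-23 kg·m/s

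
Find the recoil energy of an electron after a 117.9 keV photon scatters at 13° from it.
0.6931 keV

By energy conservation: K_e = E_initial - E_final

First find the scattered photon energy:
Initial wavelength: λ = hc/E = 10.5160 pm
Compton shift: Δλ = λ_C(1 - cos(13°)) = 0.0622 pm
Final wavelength: λ' = 10.5160 + 0.0622 = 10.5782 pm
Final photon energy: E' = hc/λ' = 117.2069 keV

Electron kinetic energy:
K_e = E - E' = 117.9000 - 117.2069 = 0.6931 keV

(Intermediate values are shown rounded; full precision is carried through to the final answer.)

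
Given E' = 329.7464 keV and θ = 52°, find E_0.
438.5000 keV

Convert final energy to wavelength (hc ≈ 1239.842 keV·pm):
λ' = hc/E' = 1239.842 / 329.7464 = 3.7600 pm

Calculate the Compton shift:
Δλ = λ_C(1 - cos(52°))
Δλ = 2.4263 × (1 - cos(52°))
Δλ = 0.9325 pm

Initial wavelength:
λ = λ' - Δλ = 3.7600 - 0.9325 = 2.8275 pm

Initial energy:
E = hc/λ = 1239.842 / 2.8275 = 438.5000 keV

(Intermediate values are shown rounded; full precision is carried through to the final answer.)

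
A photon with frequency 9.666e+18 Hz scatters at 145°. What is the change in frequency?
1.204e+18 Hz (decrease)

Convert frequency to wavelength (c = 299792458 m/s):
λ₀ = c/f₀ = 299792458/9.666e+18 = 3.1015152e-11 m = 31.0152 pm

Calculate Compton shift:
Δλ = λ_C(1 - cos(145°)) = 4.4138 pm

Final wavelength:
λ' = λ₀ + Δλ = 31.0152 + 4.4138 = 35.4290 pm

Final frequency:
f' = c/λ' = 299792458/3.5428979e-11 = 8.4617865e+18 Hz

Frequency shift (decrease):
Δf = f₀ - f' = 9.666e+18 - 8.4617865e+18 = 1.204e+18 Hz

(Intermediate values are shown rounded; full precision is carried through to the final answer.)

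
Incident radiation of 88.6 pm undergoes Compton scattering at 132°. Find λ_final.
92.6498 pm

Using the Compton scattering formula:
λ' = λ + Δλ = λ + λ_C(1 - cos θ)

Given:
- Initial wavelength λ = 88.6 pm
- Scattering angle θ = 132°
- Compton wavelength λ_C ≈ 2.4263 pm

Calculate the shift:
Δλ = 2.4263 × (1 - cos(132°))
Δλ = 2.4263 × 1.6691
Δλ = 4.0498 pm

Final wavelength:
λ' = 88.6 + 4.0498 = 92.6498 pm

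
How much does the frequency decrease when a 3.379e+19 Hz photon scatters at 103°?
8.479e+18 Hz (decrease)

Convert frequency to wavelength (c = 299792458 m/s):
λ₀ = c/f₀ = 299792458/3.379e+19 = 8.8722243e-12 m = 8.8722 pm

Calculate Compton shift:
Δλ = λ_C(1 - cos(103°)) = 2.9721 pm

Final wavelength:
λ' = λ₀ + Δλ = 8.8722 + 2.9721 = 11.8443 pm

Final frequency:
f' = c/λ' = 299792458/1.1844336e-11 = 2.5311041e+19 Hz

Frequency shift (decrease):
Δf = f₀ - f' = 3.379e+19 - 2.5311041e+19 = 8.479e+18 Hz

(Intermediate values are shown rounded; full precision is carried through to the final answer.)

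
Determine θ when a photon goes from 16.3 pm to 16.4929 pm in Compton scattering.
23.00°

First find the wavelength shift:
Δλ = λ' - λ = 16.4929 - 16.3 = 0.1929 pm

Using Δλ = λ_C(1 - cos θ), with λ_C = h/(m_e·c) ≈ 2.42631024 pm:
cos θ = 1 - Δλ/λ_C
cos θ = 1 - 0.1929/2.42631024
cos θ = 0.920497

θ = arccos(0.920497)
θ = 23.00°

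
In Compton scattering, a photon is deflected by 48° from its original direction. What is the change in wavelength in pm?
0.8028 pm

Using the Compton scattering formula:
Δλ = λ_C(1 - cos θ)

where λ_C = h/(m_e·c) ≈ 2.4263 pm is the Compton wavelength of an electron.

For θ = 48°:
cos(48°) = 0.6691
1 - cos(48°) = 0.3309

Δλ = 2.4263 × 0.3309
Δλ = 0.8028 pm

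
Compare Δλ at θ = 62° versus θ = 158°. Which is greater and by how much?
158° produces the larger shift by a factor of 3.633

Calculate both shifts using Δλ = λ_C(1 - cos θ):

For θ₁ = 62°:
Δλ₁ = 2.4263 × (1 - cos(62°))
Δλ₁ = 2.4263 × 0.5305
Δλ₁ = 1.2872 pm

For θ₂ = 158°:
Δλ₂ = 2.4263 × (1 - cos(158°))
Δλ₂ = 2.4263 × 1.9272
Δλ₂ = 4.6759 pm

The 158° angle produces the larger shift.
Ratio: 4.6759/1.2872 = 3.633

(Intermediate values are shown rounded; full precision is carried through to the final answer.)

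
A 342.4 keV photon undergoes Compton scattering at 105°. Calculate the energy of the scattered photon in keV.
185.7352 keV

First convert energy to wavelength:
λ = hc/E, with hc ≈ 1239.842 keV·pm (i.e. 1239.842 eV·nm)

For E = 342.4 keV = 342400 eV:
λ = 1239.842 keV·pm / 342.4 keV
λ = 3.6210 pm

Calculate the Compton shift:
Δλ = λ_C(1 - cos(105°)) = 2.4263 × 1.2588
Δλ = 3.0543 pm

Final wavelength:
λ' = 3.6210 + 3.0543 = 6.6753 pm

Final energy:
E' = hc/λ' = 1239.842 / 6.6753 = 185.7352 keV

(Intermediate values are shown rounded; full precision is carried through to the final answer.)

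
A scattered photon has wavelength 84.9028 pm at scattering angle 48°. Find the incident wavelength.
84.1000 pm

From λ' = λ + Δλ, we have λ = λ' - Δλ

First calculate the Compton shift:
Δλ = λ_C(1 - cos θ)
Δλ = 2.4263 × (1 - cos(48°))
Δλ = 2.4263 × 0.3309
Δλ = 0.8028 pm

Initial wavelength:
λ = λ' - Δλ
λ = 84.9028 - 0.8028
λ = 84.1000 pm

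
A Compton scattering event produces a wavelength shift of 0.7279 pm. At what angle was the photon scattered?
45.57°

From the Compton formula Δλ = λ_C(1 - cos θ), we can solve for θ:

cos θ = 1 - Δλ/λ_C

Given:
- Δλ = 0.7279 pm
- λ_C = h/(m_e·c) ≈ 2.42631024 pm

cos θ = 1 - 0.7279/2.42631024
cos θ = 1 - 0.300003
cos θ = 0.699997

θ = arccos(0.699997)
θ = 45.57°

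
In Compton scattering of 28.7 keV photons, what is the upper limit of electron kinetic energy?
2.8983 keV

Maximum energy transfer occurs at θ = 180° (backscattering).

Initial photon: E₀ = 28.7 keV → λ₀ = 43.2001 pm

Maximum Compton shift (at 180°):
Δλ_max = 2λ_C = 2 × 2.4263 = 4.8526 pm

Final wavelength:
λ' = 43.2001 + 4.8526 = 48.0527 pm

Minimum photon energy (maximum energy to electron):
E'_min = hc/λ' = 25.8017 keV

Maximum electron kinetic energy:
K_max = E₀ - E'_min = 28.7000 - 25.8017 = 2.8983 keV

(Intermediate values are shown rounded; full precision is carried through to the final answer.)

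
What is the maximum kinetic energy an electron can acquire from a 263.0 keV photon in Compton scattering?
133.4023 keV

Maximum energy transfer occurs at θ = 180° (backscattering).

Initial photon: E₀ = 263.0 keV → λ₀ = 4.7142 pm

Maximum Compton shift (at 180°):
Δλ_max = 2λ_C = 2 × 2.4263 = 4.8526 pm

Final wavelength:
λ' = 4.7142 + 4.8526 = 9.5668 pm

Minimum photon energy (maximum energy to electron):
E'_min = hc/λ' = 129.5977 keV

Maximum electron kinetic energy:
K_max = E₀ - E'_min = 263.0000 - 129.5977 = 133.4023 keV

(Intermediate values are shown rounded; full precision is carried through to the final answer.)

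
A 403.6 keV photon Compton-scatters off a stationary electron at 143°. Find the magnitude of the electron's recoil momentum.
2.9183e-22 kg·m/s

The electron is initially at rest, so by conservation of momentum:
p⃗_e = p⃗₀ − p⃗'  (incident photon momentum minus scattered photon momentum)

Photon momentum magnitudes (p = h/λ = E/c):
λ₀ = hc/E₀ = 3.0720 pm → p₀ = h/λ₀ = 2.1570e-22 kg·m/s
Δλ = λ_C(1 − cos 143°) = 4.3640 pm
λ' = 7.4360 pm → p' = h/λ' = 8.9108e-23 kg·m/s

The scattered photon makes angle θ = 143° with the incident direction, so by the law of cosines:
|p⃗_e|² = p₀² + p'² − 2p₀p'cos θ
|p⃗_e|² = (2.1570e-22)² + (8.9108e-23)² − 2·2.1570e-22·8.9108e-23·cos(143°)
|p⃗_e| = 2.9183e-22 kg·m/s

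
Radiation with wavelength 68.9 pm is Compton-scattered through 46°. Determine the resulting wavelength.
69.6409 pm

Using the Compton scattering formula:
λ' = λ + Δλ = λ + λ_C(1 - cos θ)

Given:
- Initial wavelength λ = 68.9 pm
- Scattering angle θ = 46°
- Compton wavelength λ_C ≈ 2.4263 pm

Calculate the shift:
Δλ = 2.4263 × (1 - cos(46°))
Δλ = 2.4263 × 0.3053
Δλ = 0.7409 pm

Final wavelength:
λ' = 68.9 + 0.7409 = 69.6409 pm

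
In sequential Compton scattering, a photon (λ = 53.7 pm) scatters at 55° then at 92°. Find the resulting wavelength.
57.2456 pm

Apply Compton shift twice:

First scattering at θ₁ = 55°:
Δλ₁ = λ_C(1 - cos(55°))
Δλ₁ = 2.4263 × 0.4264
Δλ₁ = 1.0346 pm

After first scattering:
λ₁ = 53.7 + 1.0346 = 54.7346 pm

Second scattering at θ₂ = 92°:
Δλ₂ = λ_C(1 - cos(92°))
Δλ₂ = 2.4263 × 1.0349
Δλ₂ = 2.5110 pm

Final wavelength:
λ₂ = 54.7346 + 2.5110 = 57.2456 pm

Total shift: Δλ_total = 1.0346 + 2.5110 = 3.5456 pm

(Intermediate values are shown rounded; full precision is carried through to the final answer.)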